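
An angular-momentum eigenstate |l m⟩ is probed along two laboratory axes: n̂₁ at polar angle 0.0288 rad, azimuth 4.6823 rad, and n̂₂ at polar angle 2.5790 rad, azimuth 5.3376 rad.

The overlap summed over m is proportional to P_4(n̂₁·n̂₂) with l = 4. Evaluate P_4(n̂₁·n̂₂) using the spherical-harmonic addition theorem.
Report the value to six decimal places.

Addition theorem: P_4(cos γ) = (4π/9) Σ_m Y*_{lm}(Ω₁) Y_{lm}(Ω₂), m = −4…4:
  [-4]  conj(Y_{4,-4})(Ω₁) = 0.00000 - 0.00000j ; Y_{4,-4}(Ω₂) = -0.02871 - 0.02141j ; Δ = -0.00000 - 0.00000j
  [-3]  conj(Y_{4,-3})(Ω₁) = 0.00000 + 0.00003j ; Y_{4,-3}(Ω₂) = 0.15325 - 0.04822j ; Δ = 0.00000 + 0.00000j
  [-2]  conj(Y_{4,-2})(Ω₁) = -0.00166 + 0.00010j ; Y_{4,-2}(Ω₂) = -0.12014 + 0.36208j ; Δ = 0.00016 - 0.00061j
  [-1]  conj(Y_{4,-1})(Ω₁) = -0.00164 - 0.05437j ; Y_{4,-1}(Ω₂) = -0.25091 - 0.34762j ; Δ = -0.01849 + 0.01421j
  [+0]  conj(Y_{4,0})(Ω₁) = 0.84278 + 0.00000j ; Y_{4,0}(Ω₂) = -0.05786 + 0.00000j ; Δ = -0.04877 + 0.00000j
  [+1]  conj(Y_{4,1})(Ω₁) = 0.00164 - 0.05437j ; Y_{4,1}(Ω₂) = 0.25091 - 0.34762j ; Δ = -0.01849 - 0.01421j
  [+2]  conj(Y_{4,2})(Ω₁) = -0.00166 - 0.00010j ; Y_{4,2}(Ω₂) = -0.12014 - 0.36208j ; Δ = 0.00016 + 0.00061j
  [+3]  conj(Y_{4,3})(Ω₁) = -0.00000 + 0.00003j ; Y_{4,3}(Ω₂) = -0.15325 - 0.04822j ; Δ = 0.00000 - 0.00000j
  [+4]  conj(Y_{4,4})(Ω₁) = 0.00000 + 0.00000j ; Y_{4,4}(Ω₂) = -0.02871 + 0.02141j ; Δ = -0.00000 + 0.00000j
Total Σ_m = -0.08541 + 0.00000j. Multiply by 1.396263: -0.11926 + 0.00000j. P_4(cos γ) = -0.119258

-0.119258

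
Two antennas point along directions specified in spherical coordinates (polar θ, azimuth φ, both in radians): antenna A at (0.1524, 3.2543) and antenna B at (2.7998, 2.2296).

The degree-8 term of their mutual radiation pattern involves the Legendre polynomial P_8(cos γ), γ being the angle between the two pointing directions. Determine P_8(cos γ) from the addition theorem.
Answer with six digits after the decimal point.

Expand P_8 via completeness: Σ_{m} conj(Y_{8,m}) at Ω₁ times Y_{8,m} at Ω₂ —
  m=-8: 0.00000 + 0.00000j × 0.00004 + 0.00007j = -0.00000 + 0.00000j  (running Σ = -0.00000 + 0.00000j)
  m=-7: -0.00000 - 0.00000j × 0.00092 + 0.00009j = -0.00000 - 0.00000j  (running Σ = -0.00000 - 0.00000j)
  m=-6: 0.00005 + 0.00004j × 0.00453 - 0.00477j = 0.00000 - 0.00000j  (running Σ = 0.00000 - 0.00000j)
  m=-5: -0.00064 - 0.00040j × -0.00508 - 0.03304j = -0.00001 + 0.00002j  (running Σ = -0.00001 + 0.00002j)
  m=-4: 0.00609 + 0.00295j × -0.10879 - 0.06034j = -0.00048 - 0.00069j  (running Σ = -0.00049 - 0.00066j)
  m=-3: -0.04224 - 0.01485j × -0.30325 + 0.13022j = 0.01474 - 0.00100j  (running Σ = 0.01425 - 0.00166j)
  m=-2: 0.20356 + 0.04668j × -0.14191 + 0.54847j = -0.05449 + 0.10502j  (running Σ = -0.04024 + 0.10336j)
  m=-1: -0.60274 - 0.06822j × 0.26990 + 0.34862j = -0.13890 - 0.22854j  (running Σ = -0.17914 - 0.12518j)
  m=0: 0.72497 + 0.00000j × -0.26650 + 0.00000j = -0.19320 + 0.00000j  (running Σ = -0.37234 - 0.12518j)
  m=1: 0.60274 - 0.06822j × -0.26990 + 0.34862j = -0.13890 + 0.22854j  (running Σ = -0.51124 + 0.10336j)
  m=2: 0.20356 - 0.04668j × -0.14191 - 0.54847j = -0.05449 - 0.10502j  (running Σ = -0.56573 - 0.00166j)
  m=3: 0.04224 - 0.01485j × 0.30325 + 0.13022j = 0.01474 + 0.00100j  (running Σ = -0.55098 - 0.00066j)
  m=4: 0.00609 - 0.00295j × -0.10879 + 0.06034j = -0.00048 + 0.00069j  (running Σ = -0.55147 + 0.00002j)
  m=5: 0.00064 - 0.00040j × 0.00508 - 0.03304j = -0.00001 - 0.00002j  (running Σ = -0.55148 - 0.00000j)
  m=6: 0.00005 - 0.00004j × 0.00453 + 0.00477j = 0.00000 + 0.00000j  (running Σ = -0.55148 - 0.00000j)
  m=7: 0.00000 - 0.00000j × -0.00092 + 0.00009j = -0.00000 + 0.00000j  (running Σ = -0.55148 + 0.00000j)
  m=8: 0.00000 - 0.00000j × 0.00004 - 0.00007j = -0.00000 - 0.00000j  (running Σ = -0.55148 - 0.00000j)
Total Σ_m = -0.55148 - 0.00000j. Multiply by 0.739198: -0.40765 - 0.00000j. P_8(cos γ) = -0.407651

-0.407651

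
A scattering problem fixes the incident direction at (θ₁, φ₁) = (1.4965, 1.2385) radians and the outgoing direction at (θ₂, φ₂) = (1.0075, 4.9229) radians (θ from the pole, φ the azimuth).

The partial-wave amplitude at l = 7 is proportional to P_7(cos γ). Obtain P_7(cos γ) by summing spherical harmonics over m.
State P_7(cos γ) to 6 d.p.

Summing Y*_{l m}(θ₁,φ₁)·Y_{l m}(θ₂,φ₂) over m ∈ [−7, 7]; prefactor 4π/(2·7+1) = 0.837758:
  m=-7: Y*=(-0.357097, 0.336208)  Y=(-0.153724, -0.014992)  product (0.059935, -0.046330)
  m=-6: Y*=(0.056070, 0.124558)  Y=(-0.110551, 0.347836)  product (-0.049524, 0.005733)
  m=-5: Y*=(-0.334593, 0.030426)  Y=(0.372781, 0.212571)  product (-0.131198, -0.059782)
  m=-4: Y*=(-0.037748, 0.153181)  Y=(0.094244, -0.105575)  product (0.012615, 0.018422)
  m=-3: Y*=(-0.243317, -0.157303)  Y=(0.165525, 0.226292)  product (-0.004679, -0.081098)
  m=-2: Y*=(-0.130902, 0.102560)  Y=(0.258290, -0.115662)  product (-0.021948, 0.041631)
  m=-1: Y*=(-0.088751, -0.257179)  Y=(0.036045, 0.168688)  product (0.040184, -0.024241)
  m=+0: Y*=(-0.168710, -0.000000)  Y=(0.307020, 0.000000)  product (-0.051798, -0.000000)
  m=+1: Y*=(0.088751, -0.257179)  Y=(-0.036045, 0.168688)  product (0.040184, 0.024241)
  m=+2: Y*=(-0.130902, -0.102560)  Y=(0.258290, 0.115662)  product (-0.021948, -0.041631)
  m=+3: Y*=(0.243317, -0.157303)  Y=(-0.165525, 0.226292)  product (-0.004679, 0.081098)
  m=+4: Y*=(-0.037748, -0.153181)  Y=(0.094244, 0.105575)  product (0.012615, -0.018422)
  m=+5: Y*=(0.334593, 0.030426)  Y=(-0.372781, 0.212571)  product (-0.131198, 0.059782)
  m=+6: Y*=(0.056070, -0.124558)  Y=(-0.110551, -0.347836)  product (-0.049524, -0.005733)
  m=+7: Y*=(0.357097, 0.336208)  Y=(0.153724, -0.014992)  product (0.059935, 0.046330)
Σ over m = (-0.241028, -0.000000); ×(4π/15) → (-0.201923, -0.000000). Real part: -0.201923

-0.201923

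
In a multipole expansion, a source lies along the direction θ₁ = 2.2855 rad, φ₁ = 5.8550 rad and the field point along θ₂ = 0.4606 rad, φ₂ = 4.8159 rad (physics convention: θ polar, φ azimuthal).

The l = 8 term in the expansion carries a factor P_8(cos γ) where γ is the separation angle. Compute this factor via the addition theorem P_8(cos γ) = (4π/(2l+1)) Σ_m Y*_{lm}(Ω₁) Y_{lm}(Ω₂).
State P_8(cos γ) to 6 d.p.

-0.248817

Term-by-term m-sum for l=8 (normalisation 4π/17 = 0.739198):
  [-8]  conj(Y_{8,-8})(Ω₁) = -0.052399+0.015289i ; Y_{8,-8}(Ω₂) = +0.000531-0.000578i ; Δ = -0.000019+0.000038i
  [-7]  conj(Y_{8,-7})(Ω₁) = +0.187491+0.027243i ; Y_{8,-7}(Ω₂) = -0.004196-0.004740i ; Δ = -0.000658-0.001003i
  [-6]  conj(Y_{8,-6})(Ω₁) = -0.319711-0.206046i ; Y_{8,-6}(Ω₂) = -0.026054+0.018642i ; Δ = +0.012171-0.000592i
  [-5]  conj(Y_{8,-5})(Ω₁) = +0.243429+0.379674i ; Y_{8,-5}(Ω₂) = +0.056501+0.099243i ; Δ = -0.023926+0.045611i
  [-4]  conj(Y_{8,-4})(Ω₁) = -0.028419-0.198867i ; Y_{8,-4}(Ω₂) = +0.265833-0.116820i ; Δ = -0.030786-0.049545i
  [-3]  conj(Y_{8,-3})(Ω₁) = +0.067716-0.230075i ; Y_{8,-3}(Ω₂) = -0.152192-0.474245i ; Δ = -0.119418+0.002902i
  [-2]  conj(Y_{8,-2})(Ω₁) = -0.226195+0.260818i ; Y_{8,-2}(Ω₂) = -0.454560+0.095472i ; Δ = +0.077919-0.140153i
  [-1]  conj(Y_{8,-1})(Ω₁) = -0.081560+0.037226i ; Y_{8,-1}(Ω₂) = -0.003730-0.035904i ; Δ = +0.001641+0.002789i
  [+0]  conj(Y_{8,0})(Ω₁) = +0.358748-0.000000i ; Y_{8,0}(Ω₂) = -0.475128+0.000000i ; Δ = -0.170451+0.000000i
  [+1]  conj(Y_{8,1})(Ω₁) = +0.081560+0.037226i ; Y_{8,1}(Ω₂) = +0.003730-0.035904i ; Δ = +0.001641-0.002789i
  [+2]  conj(Y_{8,2})(Ω₁) = -0.226195-0.260818i ; Y_{8,2}(Ω₂) = -0.454560-0.095472i ; Δ = +0.077919+0.140153i
  [+3]  conj(Y_{8,3})(Ω₁) = -0.067716-0.230075i ; Y_{8,3}(Ω₂) = +0.152192-0.474245i ; Δ = -0.119418-0.002902i
  [+4]  conj(Y_{8,4})(Ω₁) = -0.028419+0.198867i ; Y_{8,4}(Ω₂) = +0.265833+0.116820i ; Δ = -0.030786+0.049545i
  [+5]  conj(Y_{8,5})(Ω₁) = -0.243429+0.379674i ; Y_{8,5}(Ω₂) = -0.056501+0.099243i ; Δ = -0.023926-0.045611i
  [+6]  conj(Y_{8,6})(Ω₁) = -0.319711+0.206046i ; Y_{8,6}(Ω₂) = -0.026054-0.018642i ; Δ = +0.012171+0.000592i
  [+7]  conj(Y_{8,7})(Ω₁) = -0.187491+0.027243i ; Y_{8,7}(Ω₂) = +0.004196-0.004740i ; Δ = -0.000658+0.001003i
  [+8]  conj(Y_{8,8})(Ω₁) = -0.052399-0.015289i ; Y_{8,8}(Ω₂) = +0.000531+0.000578i ; Δ = -0.000019-0.000038i
Total Σ_m = -0.336604+0.000000i. Multiply by 0.739198: -0.248817+0.000000i. P_8(cos γ) = -0.248817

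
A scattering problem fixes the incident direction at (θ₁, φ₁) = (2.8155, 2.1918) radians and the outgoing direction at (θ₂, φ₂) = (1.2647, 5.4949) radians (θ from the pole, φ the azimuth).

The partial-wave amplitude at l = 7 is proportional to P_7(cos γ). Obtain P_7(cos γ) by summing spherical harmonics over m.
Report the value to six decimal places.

-0.323254

Expand P_7 via completeness: Σ_{m} conj(Y_{7,m}) at Ω₁ times Y_{7,m} at Ω₂ —
  m=-7: Y*=-0.000162+0.000062i  Y=+0.258459-0.248217i  product -0.000026+0.000056i
  m=-6: Y*=-0.001597-0.001057i  Y=+0.007340-0.423671i  product -0.000459+0.000669i
  m=-5: Y*=-0.000483-0.013194i  Y=-0.036370-0.037435i  product -0.000476+0.000498i
  m=-4: Y*=+0.050213-0.038776i  Y=+0.332592+0.003841i  product +0.016850-0.012704i
  m=-3: Y*=+0.205237+0.061741i  Y=+0.124087-0.121956i  product +0.032997-0.017369i
  m=-2: Y*=+0.154431+0.452648i  Y=-0.001532+0.265360i  product -0.120351+0.040286i
  m=-1: Y*=-0.327940+0.458385i  Y=+0.150225+0.151095i  product -0.118525+0.019311i
  m=+0: Y*=+0.024207-0.000000i  Y=-0.242586+0.000000i  product -0.005872+0.000000i
  m=+1: Y*=+0.327940+0.458385i  Y=-0.150225+0.151095i  product -0.118525-0.019311i
  m=+2: Y*=+0.154431-0.452648i  Y=-0.001532-0.265360i  product -0.120351-0.040286i
  m=+3: Y*=-0.205237+0.061741i  Y=-0.124087-0.121956i  product +0.032997+0.017369i
  m=+4: Y*=+0.050213+0.038776i  Y=+0.332592-0.003841i  product +0.016850+0.012704i
  m=+5: Y*=+0.000483-0.013194i  Y=+0.036370-0.037435i  product -0.000476-0.000498i
  m=+6: Y*=-0.001597+0.001057i  Y=+0.007340+0.423671i  product -0.000459-0.000669i
  m=+7: Y*=+0.000162+0.000062i  Y=-0.258459-0.248217i  product -0.000026-0.000056i
Σ over m = -0.385856-0.000000i; ×(4π/15) → -0.323254-0.000000i. Real part: -0.323254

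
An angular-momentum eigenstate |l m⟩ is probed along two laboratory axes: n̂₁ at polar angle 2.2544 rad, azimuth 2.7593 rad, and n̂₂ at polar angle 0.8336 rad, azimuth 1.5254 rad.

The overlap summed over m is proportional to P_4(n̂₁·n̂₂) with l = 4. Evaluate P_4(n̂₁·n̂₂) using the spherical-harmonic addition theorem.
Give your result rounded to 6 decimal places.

0.181519

Term-by-term m-sum for l=4 (normalisation 4π/9 = 1.396263):
  term(m=-4) = 0.00471 - 0.02073j   from Y*(Ω₁)=0.00665 - 0.15975j, Y(Ω₂)=0.13077 + 0.02401j
  term(m=-3) = 0.10657 + 0.06683j   from Y*(Ω₁)=0.15154 - 0.33581j, Y(Ω₂)=-0.04636 + 0.33828j
  term(m=-2) = -0.11171 + 0.08919j   from Y*(Ω₁)=0.26009 - 0.24949j, Y(Ω₂)=-0.39500 - 0.03596j
  term(m=-1) = 0.00061 + 0.00174j   from Y*(Ω₁)=-0.04463 + 0.01795j, Y(Ω₂)=0.00174 - 0.03836j
  term(m=+0) = 0.12964 + 0.00000j   from Y*(Ω₁)=-0.35944 + 0.00000j, Y(Ω₂)=-0.36068 + 0.00000j
  term(m=+1) = 0.00061 - 0.00174j   from Y*(Ω₁)=0.04463 + 0.01795j, Y(Ω₂)=-0.00174 - 0.03836j
  term(m=+2) = -0.11171 - 0.08919j   from Y*(Ω₁)=0.26009 + 0.24949j, Y(Ω₂)=-0.39500 + 0.03596j
  term(m=+3) = 0.10657 - 0.06683j   from Y*(Ω₁)=-0.15154 - 0.33581j, Y(Ω₂)=0.04636 + 0.33828j
  term(m=+4) = 0.00471 + 0.02073j   from Y*(Ω₁)=0.00665 + 0.15975j, Y(Ω₂)=0.13077 - 0.02401j
Accumulated sum 0.13000 - 0.00000j; after 4π/(2l+1) scaling, 0.18152 - 0.00000j ⇒ P_4 = 0.181519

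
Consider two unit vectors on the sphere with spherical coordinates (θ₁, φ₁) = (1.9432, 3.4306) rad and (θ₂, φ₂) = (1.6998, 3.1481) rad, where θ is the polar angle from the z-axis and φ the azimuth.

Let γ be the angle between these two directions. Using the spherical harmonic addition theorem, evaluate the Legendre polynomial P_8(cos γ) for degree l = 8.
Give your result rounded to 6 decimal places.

Summing Y*_{l m}(θ₁,φ₁)·Y_{l m}(θ₂,φ₂) over m ∈ [−8, 8]; prefactor 4π/(2·8+1) = 0.739198:
  m=-8: Y*=-0.19720 + 0.21543j  Y=0.48149 - 0.02509j  product -0.08955 + 0.10867j
  m=-7: Y*=-0.19942 + 0.41046j  Y=0.24992 - 0.01139j  product -0.04516 + 0.10486j
  m=-6: Y*=-0.03939 + 0.23914j  Y=-0.26895 + 0.01051j  product 0.00808 - 0.06473j
  m=-5: Y*=-0.02639 - 0.20872j  Y=-0.27595 + 0.00898j  product 0.00916 + 0.05736j
  m=-4: Y*=-0.13370 - 0.30365j  Y=0.19216 - 0.00500j  product -0.02721 - 0.05768j
  m=-3: Y*=0.04012 + 0.04727j  Y=0.28273 - 0.00552j  product 0.01160 + 0.01314j
  m=-2: Y*=0.27993 + 0.18261j  Y=-0.15617 + 0.00203j  product -0.04409 - 0.02795j
  m=-1: Y*=0.00212 + 0.00063j  Y=-0.28427 + 0.00185j  product -0.00060 - 0.00018j
  m=+0: Y*=-0.32935 + 0.00000j  Y=0.14531 + 0.00000j  product -0.04786 + 0.00000j
  m=+1: Y*=-0.00212 + 0.00063j  Y=0.28427 + 0.00185j  product -0.00060 + 0.00018j
  m=+2: Y*=0.27993 - 0.18261j  Y=-0.15617 - 0.00203j  product -0.04409 + 0.02795j
  m=+3: Y*=-0.04012 + 0.04727j  Y=-0.28273 - 0.00552j  product 0.01160 - 0.01314j
  m=+4: Y*=-0.13370 + 0.30365j  Y=0.19216 + 0.00500j  product -0.02721 + 0.05768j
  m=+5: Y*=0.02639 - 0.20872j  Y=0.27595 + 0.00898j  product 0.00916 - 0.05736j
  m=+6: Y*=-0.03939 - 0.23914j  Y=-0.26895 - 0.01051j  product 0.00808 + 0.06473j
  m=+7: Y*=0.19942 + 0.41046j  Y=-0.24992 - 0.01139j  product -0.04516 - 0.10486j
  m=+8: Y*=-0.19720 - 0.21543j  Y=0.48149 + 0.02509j  product -0.08955 - 0.10867j
Σ over m = -0.40340 - 0.00000j; ×(4π/17) → -0.29819 - 0.00000j. Real part: -0.298193

-0.298193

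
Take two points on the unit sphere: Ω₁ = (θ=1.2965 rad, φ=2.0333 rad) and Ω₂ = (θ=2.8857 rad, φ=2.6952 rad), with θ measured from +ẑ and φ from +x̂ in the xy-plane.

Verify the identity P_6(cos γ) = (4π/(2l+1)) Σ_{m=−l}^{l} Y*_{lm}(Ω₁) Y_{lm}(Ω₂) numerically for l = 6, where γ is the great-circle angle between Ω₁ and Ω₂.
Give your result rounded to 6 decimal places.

Summing Y*_{l m}(θ₁,φ₁)·Y_{l m}(θ₂,φ₂) over m ∈ [−6, 6]; prefactor 4π/(2·6+1) = 0.966644:
  m=-6: +0.358826-0.137762i × -0.000114+0.000057i = -0.000033+0.000036i  (running Σ = -0.000033+0.000036i)
  m=-5: -0.276240-0.253106i × -0.001033+0.001327i = +0.000621-0.000105i  (running Σ = +0.000588-0.000069i)
  m=-4: +0.016289-0.056813i × -0.002901+0.013298i = +0.000708+0.000381i  (running Σ = +0.001297+0.000312i)
  m=-3: -0.339351+0.062904i × +0.017112+0.072556i = -0.010371-0.023546i  (running Σ = -0.009075-0.023233i)
  m=-2: +0.025977+0.034471i × +0.170930+0.212237i = -0.002876+0.011405i  (running Σ = -0.011950-0.011828i)
  m=-1: -0.142664+0.286147i × +0.530417+0.253865i = -0.148314+0.115560i  (running Σ = -0.160265+0.103732i)
  m=0: +0.069889-0.000000i × +0.427685+0.000000i = +0.029890+0.000000i  (running Σ = -0.130374+0.103732i)
  m=1: +0.142664+0.286147i × -0.530417+0.253865i = -0.148314-0.115560i  (running Σ = -0.278688-0.011828i)
  m=2: +0.025977-0.034471i × +0.170930-0.212237i = -0.002876-0.011405i  (running Σ = -0.281564-0.023233i)
  m=3: +0.339351+0.062904i × -0.017112+0.072556i = -0.010371+0.023546i  (running Σ = -0.291936+0.000312i)
  m=4: +0.016289+0.056813i × -0.002901-0.013298i = +0.000708-0.000381i  (running Σ = -0.291227-0.000069i)
  m=5: +0.276240-0.253106i × +0.001033+0.001327i = +0.000621+0.000105i  (running Σ = -0.290606+0.000036i)
  m=6: +0.358826+0.137762i × -0.000114-0.000057i = -0.000033-0.000036i  (running Σ = -0.290639+0.000000i)
Σ over m = -0.290639+0.000000i; ×(4π/13) → -0.280944+0.000000i. Real part: -0.280944

-0.280944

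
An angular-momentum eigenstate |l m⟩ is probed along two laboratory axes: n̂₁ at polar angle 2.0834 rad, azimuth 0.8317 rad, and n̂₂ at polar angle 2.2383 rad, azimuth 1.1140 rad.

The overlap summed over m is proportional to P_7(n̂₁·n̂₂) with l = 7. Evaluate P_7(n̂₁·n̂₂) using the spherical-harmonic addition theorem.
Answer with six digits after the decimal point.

0.164952

Summing Y*_{l m}(θ₁,φ₁)·Y_{l m}(θ₂,φ₂) over m ∈ [−7, 7]; prefactor 4π/(2·7+1) = 0.837758:
  term(m=-7) = -0.006936-0.016166i   from Y*(Ω₁)=+0.170934-0.084963i, Y(Ω₂)=+0.005156-0.092011i
  term(m=-6) = -0.013404-0.108419i   from Y*(Ω₁)=-0.110237+0.386543i, Y(Ω₂)=-0.250242+0.106041i
  term(m=-5) = +0.027163-0.169076i   from Y*(Ω₁)=-0.206348-0.333643i, Y(Ω₂)=+0.330130+0.285590i
  term(m=-4) = +0.003859-0.008163i   from Y*(Ω₁)=+0.025915+0.004855i, Y(Ω₂)=+0.086846-0.331273i
  term(m=-3) = +0.015464-0.017494i   from Y*(Ω₁)=+0.268954-0.202975i, Y(Ω₂)=+0.067908-0.013794i
  term(m=-2) = +0.057651-0.036515i   from Y*(Ω₁)=-0.017166+0.184844i, Y(Ω₂)=-0.224573-0.291036i
  term(m=-1) = -0.023377+0.006780i   from Y*(Ω₁)=+0.180100+0.197601i, Y(Ω₂)=-0.040155+0.081706i
  term(m=+0) = +0.076055+0.000000i   from Y*(Ω₁)=-0.222508-0.000000i, Y(Ω₂)=-0.341805+0.000000i
  term(m=+1) = -0.023377-0.006780i   from Y*(Ω₁)=-0.180100+0.197601i, Y(Ω₂)=+0.040155+0.081706i
  term(m=+2) = +0.057651+0.036515i   from Y*(Ω₁)=-0.017166-0.184844i, Y(Ω₂)=-0.224573+0.291036i
  term(m=+3) = +0.015464+0.017494i   from Y*(Ω₁)=-0.268954-0.202975i, Y(Ω₂)=-0.067908-0.013794i
  term(m=+4) = +0.003859+0.008163i   from Y*(Ω₁)=+0.025915-0.004855i, Y(Ω₂)=+0.086846+0.331273i
  term(m=+5) = +0.027163+0.169076i   from Y*(Ω₁)=+0.206348-0.333643i, Y(Ω₂)=-0.330130+0.285590i
  term(m=+6) = -0.013404+0.108419i   from Y*(Ω₁)=-0.110237-0.386543i, Y(Ω₂)=-0.250242-0.106041i
  term(m=+7) = -0.006936+0.016166i   from Y*(Ω₁)=-0.170934-0.084963i, Y(Ω₂)=-0.005156-0.092011i
Accumulated sum +0.196897+0.000000i; after 4π/(2l+1) scaling, +0.164952+0.000000i ⇒ P_7 = 0.164952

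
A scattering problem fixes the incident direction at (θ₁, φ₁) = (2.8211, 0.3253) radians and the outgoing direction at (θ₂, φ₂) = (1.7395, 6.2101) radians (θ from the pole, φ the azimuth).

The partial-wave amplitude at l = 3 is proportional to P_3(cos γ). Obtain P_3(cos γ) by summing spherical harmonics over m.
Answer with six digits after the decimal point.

-0.447205

Term-by-term m-sum for l=3 (normalisation 4π/7 = 1.795196):
  m=-3: Y*=+0.007311+0.010804i  Y=+0.390136+0.086937i  product +0.001913+0.004851i
  m=-2: Y*=-0.076599-0.058304i  Y=-0.164980-0.024288i  product +0.011221+0.011479i
  m=-1: Y*=+0.338020+0.114008i  Y=-0.272953-0.019984i  product -0.089985-0.037874i
  m=+0: Y*=-0.532596-0.000000i  Y=+0.179142+0.000000i  product -0.095410-0.000000i
  m=+1: Y*=-0.338020+0.114008i  Y=+0.272953-0.019984i  product -0.089985+0.037874i
  m=+2: Y*=-0.076599+0.058304i  Y=-0.164980+0.024288i  product +0.011221-0.011479i
  m=+3: Y*=-0.007311+0.010804i  Y=-0.390136+0.086937i  product +0.001913-0.004851i
Total Σ_m = -0.249112+0.000000i. Multiply by 1.795196: -0.447205+0.000000i. P_3(cos γ) = -0.447205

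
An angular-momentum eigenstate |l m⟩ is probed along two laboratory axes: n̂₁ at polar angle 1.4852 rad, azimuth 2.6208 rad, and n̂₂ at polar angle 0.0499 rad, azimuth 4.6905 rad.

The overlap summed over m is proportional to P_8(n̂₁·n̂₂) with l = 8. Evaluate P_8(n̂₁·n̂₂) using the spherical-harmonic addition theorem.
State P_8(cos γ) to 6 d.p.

0.236851

Expand P_8 via completeness: Σ_{m} conj(Y_{8,m}) at Ω₁ times Y_{8,m} at Ω₂ —
  term(m=-8) = -0.00000 + 0.00000j   from Y*(Ω₁)=-0.25993 + 0.42774j, Y(Ω₂)=0.00000 + 0.00000j
  term(m=-7) = -0.00000 - 0.00000j   from Y*(Ω₁)=0.15043 - 0.08296j, Y(Ω₂)=0.00000 - 0.00000j
  term(m=-6) = -0.00000 - 0.00000j   from Y*(Ω₁)=0.32781 + 0.00552j, Y(Ω₂)=-0.00000 - 0.00000j
  term(m=-5) = 0.00000 - 0.00000j   from Y*(Ω₁)=-0.16945 - 0.10103j, Y(Ω₂)=-0.00000 + 0.00000j
  term(m=-4) = -0.00001 - 0.00002j   from Y*(Ω₁)=-0.13294 - 0.23635j, Y(Ω₂)=0.00008 + 0.00001j
  term(m=-3) = 0.00036 + 0.00003j   from Y*(Ω₁)=-0.00175 + 0.20768j, Y(Ω₂)=0.00011 - 0.00171j
  term(m=-2) = 0.00337 - 0.00522j   from Y*(Ω₁)=-0.12389 + 0.21182j, Y(Ω₂)=-0.02531 - 0.00111j
  term(m=-1) = 0.02440 + 0.04477j   from Y*(Ω₁)=0.18366 - 0.10535j, Y(Ω₂)=-0.00527 + 0.24075j
  term(m=+0) = 0.26419 + 0.00000j   from Y*(Ω₁)=0.23768 + 0.00000j, Y(Ω₂)=1.11155 + 0.00000j
  term(m=+1) = 0.02440 - 0.04477j   from Y*(Ω₁)=-0.18366 - 0.10535j, Y(Ω₂)=0.00527 + 0.24075j
  term(m=+2) = 0.00337 + 0.00522j   from Y*(Ω₁)=-0.12389 - 0.21182j, Y(Ω₂)=-0.02531 + 0.00111j
  term(m=+3) = 0.00036 - 0.00003j   from Y*(Ω₁)=0.00175 + 0.20768j, Y(Ω₂)=-0.00011 - 0.00171j
  term(m=+4) = -0.00001 + 0.00002j   from Y*(Ω₁)=-0.13294 + 0.23635j, Y(Ω₂)=0.00008 - 0.00001j
  term(m=+5) = 0.00000 + 0.00000j   from Y*(Ω₁)=0.16945 - 0.10103j, Y(Ω₂)=0.00000 + 0.00000j
  term(m=+6) = -0.00000 + 0.00000j   from Y*(Ω₁)=0.32781 - 0.00552j, Y(Ω₂)=-0.00000 + 0.00000j
  term(m=+7) = -0.00000 + 0.00000j   from Y*(Ω₁)=-0.15043 - 0.08296j, Y(Ω₂)=-0.00000 - 0.00000j
  term(m=+8) = -0.00000 - 0.00000j   from Y*(Ω₁)=-0.25993 - 0.42774j, Y(Ω₂)=0.00000 - 0.00000j
Accumulated sum 0.32042 + 0.00000j; after 4π/(2l+1) scaling, 0.23685 + 0.00000j ⇒ P_8 = 0.236851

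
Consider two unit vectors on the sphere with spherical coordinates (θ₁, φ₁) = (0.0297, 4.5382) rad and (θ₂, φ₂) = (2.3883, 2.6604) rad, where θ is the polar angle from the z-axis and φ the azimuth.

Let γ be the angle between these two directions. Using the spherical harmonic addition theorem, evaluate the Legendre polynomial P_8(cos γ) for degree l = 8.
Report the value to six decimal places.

Summing Y*_{l m}(θ₁,φ₁)·Y_{l m}(θ₂,φ₂) over m ∈ [−8, 8]; prefactor 4π/(2·8+1) = 0.739198:
  [-8]  conj(Y_{8,-8})(Ω₁) = +0.000000-0.000000i ; Y_{8,-8}(Ω₂) = -0.018771-0.016067i ; Δ = -0.000000+0.000000i
  [-7]  conj(Y_{8,-7})(Ω₁) = +0.000000+0.000000i ; Y_{8,-7}(Ω₂) = -0.102694-0.023694i ; Δ = -0.000000-0.000000i
  [-6]  conj(Y_{8,-6})(Ω₁) = -0.000000+0.000000i ; Y_{8,-6}(Ω₂) = -0.260552+0.067763i ; Δ = +0.000000-0.000000i
  [-5]  conj(Y_{8,-5})(Ω₁) = -0.000000-0.000000i ; Y_{8,-5}(Ω₂) = -0.328079+0.296947i ; Δ = +0.000000-0.000000i
  [-4]  conj(Y_{8,-4})(Ω₁) = +0.000008-0.000007i ; Y_{8,-4}(Ω₂) = -0.142957+0.386851i ; Δ = +0.000001+0.000004i
  [-3]  conj(Y_{8,-3})(Ω₁) = +0.000182+0.000316i ; Y_{8,-3}(Ω₂) = +0.005362+0.041919i ; Δ = -0.000012+0.000009i
  [-2]  conj(Y_{8,-2})(Ω₁) = -0.008514+0.003092i ; Y_{8,-2}(Ω₂) = -0.205731-0.295355i ; Δ = +0.002665+0.001878i
  [-1]  conj(Y_{8,-1})(Ω₁) = -0.025201-0.143209i ; Y_{8,-1}(Ω₂) = -0.199044-0.103926i ; Δ = -0.009867+0.031124i
  [+0]  conj(Y_{8,0})(Ω₁) = +1.144712-0.000000i ; Y_{8,0}(Ω₂) = +0.298472+0.000000i ; Δ = +0.341665+0.000000i
  [+1]  conj(Y_{8,1})(Ω₁) = +0.025201-0.143209i ; Y_{8,1}(Ω₂) = +0.199044-0.103926i ; Δ = -0.009867-0.031124i
  [+2]  conj(Y_{8,2})(Ω₁) = -0.008514-0.003092i ; Y_{8,2}(Ω₂) = -0.205731+0.295355i ; Δ = +0.002665-0.001878i
  [+3]  conj(Y_{8,3})(Ω₁) = -0.000182+0.000316i ; Y_{8,3}(Ω₂) = -0.005362+0.041919i ; Δ = -0.000012-0.000009i
  [+4]  conj(Y_{8,4})(Ω₁) = +0.000008+0.000007i ; Y_{8,4}(Ω₂) = -0.142957-0.386851i ; Δ = +0.000001-0.000004i
  [+5]  conj(Y_{8,5})(Ω₁) = +0.000000-0.000000i ; Y_{8,5}(Ω₂) = +0.328079+0.296947i ; Δ = +0.000000+0.000000i
  [+6]  conj(Y_{8,6})(Ω₁) = -0.000000-0.000000i ; Y_{8,6}(Ω₂) = -0.260552-0.067763i ; Δ = +0.000000+0.000000i
  [+7]  conj(Y_{8,7})(Ω₁) = -0.000000+0.000000i ; Y_{8,7}(Ω₂) = +0.102694-0.023694i ; Δ = -0.000000+0.000000i
  [+8]  conj(Y_{8,8})(Ω₁) = +0.000000+0.000000i ; Y_{8,8}(Ω₂) = -0.018771+0.016067i ; Δ = -0.000000-0.000000i
Total Σ_m = +0.327238-0.000000i. Multiply by 0.739198: +0.241894-0.000000i. P_8(cos γ) = 0.241894

0.241894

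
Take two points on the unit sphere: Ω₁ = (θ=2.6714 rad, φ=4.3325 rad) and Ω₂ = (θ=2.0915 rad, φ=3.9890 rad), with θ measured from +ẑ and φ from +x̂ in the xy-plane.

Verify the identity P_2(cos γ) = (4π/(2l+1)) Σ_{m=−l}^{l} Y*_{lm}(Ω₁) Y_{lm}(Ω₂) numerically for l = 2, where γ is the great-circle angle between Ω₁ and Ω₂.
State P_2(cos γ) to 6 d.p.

0.492816

Addition theorem: P_2(cos γ) = (4π/5) Σ_m Y*_{lm}(Ω₁) Y_{lm}(Ω₂), m = −2…2:
  m=-2: -0.05748 + 0.05461j × -0.03596 - 0.28844j = 0.01782 + 0.01462j  (running Σ = 0.01782 + 0.01462j)
  m=-1: 0.11570 + 0.28978j × 0.22069 - 0.24991j = 0.09795 + 0.03504j  (running Σ = 0.11577 + 0.04965j)
  m=0: 0.43657 + 0.00000j × -0.08122 + 0.00000j = -0.03546 + 0.00000j  (running Σ = 0.08031 + 0.04965j)
  m=1: -0.11570 + 0.28978j × -0.22069 - 0.24991j = 0.09795 - 0.03504j  (running Σ = 0.17827 + 0.01462j)
  m=2: -0.05748 - 0.05461j × -0.03596 + 0.28844j = 0.01782 - 0.01462j  (running Σ = 0.19609 + 0.00000j)
Σ over m = 0.19609 + 0.00000j; ×(4π/5) → 0.49282 + 0.00000j. Real part: 0.492816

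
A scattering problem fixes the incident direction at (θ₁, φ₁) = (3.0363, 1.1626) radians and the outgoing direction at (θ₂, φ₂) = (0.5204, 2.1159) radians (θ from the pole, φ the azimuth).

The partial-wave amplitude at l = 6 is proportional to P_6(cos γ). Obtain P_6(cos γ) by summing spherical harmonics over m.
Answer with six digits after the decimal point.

Summing Y*_{l m}(θ₁,φ₁)·Y_{l m}(θ₂,φ₂) over m ∈ [−6, 6]; prefactor 4π/(2·6+1) = 0.966644:
  m=-6: Y*=(0.000001, 0.000000)  Y=(0.007240, -0.000939)  product (0.000000, 0.000000)
  m=-5: Y*=(-0.000019, 0.000010)  Y=(-0.017835, 0.040363)  product (-0.000000, -0.000001)
  m=-4: Y*=(-0.000027, -0.000429)  Y=(-0.090906, -0.130173)  product (-0.000053, 0.000042)
  m=-3: Y*=(0.005573, 0.002010)  Y=(0.366100, -0.023652)  product (0.002088, 0.000604)
  m=-2: Y*=(-0.038124, 0.040564)  Y=(-0.228934, 0.439110)  product (-0.009084, -0.026027)
  m=-1: Y*=(-0.130009, -0.300607)  Y=(-0.102905, -0.169701)  product (-0.037635, 0.052997)
  m=+0: Y*=(0.902056, -0.000000)  Y=(-0.376400, 0.000000)  product (-0.339534, 0.000000)
  m=+1: Y*=(0.130009, -0.300607)  Y=(0.102905, -0.169701)  product (-0.037635, -0.052997)
  m=+2: Y*=(-0.038124, -0.040564)  Y=(-0.228934, -0.439110)  product (-0.009084, 0.026027)
  m=+3: Y*=(-0.005573, 0.002010)  Y=(-0.366100, -0.023652)  product (0.002088, -0.000604)
  m=+4: Y*=(-0.000027, 0.000429)  Y=(-0.090906, 0.130173)  product (-0.000053, -0.000042)
  m=+5: Y*=(0.000019, 0.000010)  Y=(0.017835, 0.040363)  product (-0.000000, 0.000001)
  m=+6: Y*=(0.000001, -0.000000)  Y=(0.007240, 0.000939)  product (0.000000, -0.000000)
Accumulated sum (-0.428903, -0.000000); after 4π/(2l+1) scaling, (-0.414596, -0.000000) ⇒ P_6 = -0.414596

-0.414596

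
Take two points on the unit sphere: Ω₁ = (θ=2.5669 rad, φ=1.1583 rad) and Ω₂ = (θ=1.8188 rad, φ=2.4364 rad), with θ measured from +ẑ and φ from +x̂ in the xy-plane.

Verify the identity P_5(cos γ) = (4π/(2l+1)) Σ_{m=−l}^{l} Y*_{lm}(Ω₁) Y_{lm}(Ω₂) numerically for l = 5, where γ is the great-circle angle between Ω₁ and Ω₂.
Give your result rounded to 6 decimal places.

Addition theorem: P_5(cos γ) = (4π/11) Σ_m Y*_{lm}(Ω₁) Y_{lm}(Ω₂), m = −5…5:
  m=-5: Y*=(0.019417, -0.010399)  Y=(0.368352, 0.148994)  product (0.008702, -0.000937)
  m=-4: Y*=(0.008508, 0.107219)  Y=(0.301935, -0.100334)  product (0.013327, 0.031519)
  m=-3: Y*=(-0.280417, -0.097087)  Y=(-0.074753, 0.123365)  product (0.032939, -0.027336)
  m=-2: Y*=(0.317606, -0.343808)  Y=(0.051156, 0.316166)  product (0.124948, 0.082828)
  m=-1: Y*=(0.108888, 0.248828)  Y=(-0.055010, -0.046825)  product (0.005661, -0.018787)
  m=+0: Y*=(0.299042, -0.000000)  Y=(-0.316097, 0.000000)  product (-0.094526, 0.000000)
  m=+1: Y*=(-0.108888, 0.248828)  Y=(0.055010, -0.046825)  product (0.005661, 0.018787)
  m=+2: Y*=(0.317606, 0.343808)  Y=(0.051156, -0.316166)  product (0.124948, -0.082828)
  m=+3: Y*=(0.280417, -0.097087)  Y=(0.074753, 0.123365)  product (0.032939, 0.027336)
  m=+4: Y*=(0.008508, -0.107219)  Y=(0.301935, 0.100334)  product (0.013327, -0.031519)
  m=+5: Y*=(-0.019417, -0.010399)  Y=(-0.368352, 0.148994)  product (0.008702, 0.000937)
Σ over m = (0.276628, 0.000000); ×(4π/11) → (0.316019, 0.000000). Real part: 0.316019

0.316019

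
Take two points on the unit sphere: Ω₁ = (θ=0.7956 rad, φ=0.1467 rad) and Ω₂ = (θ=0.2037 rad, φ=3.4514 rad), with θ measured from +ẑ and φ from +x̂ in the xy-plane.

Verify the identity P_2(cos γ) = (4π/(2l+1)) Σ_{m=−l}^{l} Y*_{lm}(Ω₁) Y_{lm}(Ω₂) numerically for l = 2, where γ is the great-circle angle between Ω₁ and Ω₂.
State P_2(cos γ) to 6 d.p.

-0.058038

Addition theorem: P_2(cos γ) = (4π/5) Σ_m Y*_{lm}(Ω₁) Y_{lm}(Ω₂), m = −2…2:
  m=-2: Y*=+0.188656+0.056997i  Y=+0.012869-0.009180i  product +0.002951-0.000998i
  m=-1: Y*=+0.382046+0.056452i  Y=-0.145765+0.046661i  product -0.058323+0.009598i
  m=+0: Y*=+0.148044-0.000000i  Y=+0.592063+0.000000i  product +0.087651+0.000000i
  m=+1: Y*=-0.382046+0.056452i  Y=+0.145765+0.046661i  product -0.058323-0.009598i
  m=+2: Y*=+0.188656-0.056997i  Y=+0.012869+0.009180i  product +0.002951+0.000998i
Accumulated sum -0.023092+0.000000i; after 4π/(2l+1) scaling, -0.058038+0.000000i ⇒ P_2 = -0.058038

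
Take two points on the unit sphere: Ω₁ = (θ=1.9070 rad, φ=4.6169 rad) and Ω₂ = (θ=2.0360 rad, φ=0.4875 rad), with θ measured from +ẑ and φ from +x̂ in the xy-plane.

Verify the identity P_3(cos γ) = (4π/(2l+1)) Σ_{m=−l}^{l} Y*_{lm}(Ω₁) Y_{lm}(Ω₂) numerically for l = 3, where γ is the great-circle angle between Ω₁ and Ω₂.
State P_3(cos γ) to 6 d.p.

0.395470

Summing Y*_{l m}(θ₁,φ₁)·Y_{l m}(θ₂,φ₂) over m ∈ [−3, 3]; prefactor 4π/(2·3+1) = 1.795196:
  m=-3: +0.099180+0.336694i × +0.032192-0.296099i = +0.102887-0.018528i  (running Σ = +0.102887-0.018528i)
  m=-2: +0.295001-0.057034i × -0.205501+0.303107i = -0.043336+0.101137i  (running Σ = +0.059552+0.082609i)
  m=-1: +0.013259+0.138428i × +0.001590-0.000843i = +0.000138+0.000209i  (running Σ = +0.059690+0.082818i)
  m=0: +0.302342-0.000000i × +0.333774+0.000000i = +0.100914+0.000000i  (running Σ = +0.160604+0.082818i)
  m=1: -0.013259+0.138428i × -0.001590-0.000843i = +0.000138-0.000209i  (running Σ = +0.160741+0.082609i)
  m=2: +0.295001+0.057034i × -0.205501-0.303107i = -0.043336-0.101137i  (running Σ = +0.117406-0.018528i)
  m=3: -0.099180+0.336694i × -0.032192-0.296099i = +0.102887+0.018528i  (running Σ = +0.220293+0.000000i)
Accumulated sum +0.220293+0.000000i; after 4π/(2l+1) scaling, +0.395470+0.000000i ⇒ P_3 = 0.395470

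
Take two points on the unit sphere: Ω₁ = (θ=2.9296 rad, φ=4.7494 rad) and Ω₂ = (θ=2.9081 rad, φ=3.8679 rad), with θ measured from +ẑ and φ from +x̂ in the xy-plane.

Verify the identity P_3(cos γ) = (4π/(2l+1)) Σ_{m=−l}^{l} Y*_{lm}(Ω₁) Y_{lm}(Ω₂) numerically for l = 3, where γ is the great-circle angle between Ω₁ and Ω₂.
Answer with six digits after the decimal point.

0.894689

Expand P_3 via completeness: Σ_{m} conj(Y_{3,m}) at Ω₁ times Y_{3,m} at Ω₂ —
  [-3]  conj(Y_{3,-3})(Ω₁) = -0.00043 + 0.00386j ; Y_{3,-3}(Ω₂) = 0.00295 + 0.00424j ; Δ = -0.00002 + 0.00001j
  [-2]  conj(Y_{3,-2})(Ω₁) = 0.04411 + 0.00327j ; Y_{3,-2}(Ω₂) = -0.00628 + 0.05286j ; Δ = -0.00045 + 0.00231j
  [-1]  conj(Y_{3,-1})(Ω₁) = 0.00951 - 0.25677j ; Y_{3,-1}(Ω₂) = -0.20866 + 0.18535j ; Δ = 0.04561 + 0.05534j
  [+0]  conj(Y_{3,0})(Ω₁) = -0.64889 + 0.00000j ; Y_{3,0}(Ω₂) = -0.62892 + 0.00000j ; Δ = 0.40810 + 0.00000j
  [+1]  conj(Y_{3,1})(Ω₁) = -0.00951 - 0.25677j ; Y_{3,1}(Ω₂) = 0.20866 + 0.18535j ; Δ = 0.04561 - 0.05534j
  [+2]  conj(Y_{3,2})(Ω₁) = 0.04411 - 0.00327j ; Y_{3,2}(Ω₂) = -0.00628 - 0.05286j ; Δ = -0.00045 - 0.00231j
  [+3]  conj(Y_{3,3})(Ω₁) = 0.00043 + 0.00386j ; Y_{3,3}(Ω₂) = -0.00295 + 0.00424j ; Δ = -0.00002 - 0.00001j
Accumulated sum 0.49838 + 0.00000j; after 4π/(2l+1) scaling, 0.89469 + 0.00000j ⇒ P_3 = 0.894689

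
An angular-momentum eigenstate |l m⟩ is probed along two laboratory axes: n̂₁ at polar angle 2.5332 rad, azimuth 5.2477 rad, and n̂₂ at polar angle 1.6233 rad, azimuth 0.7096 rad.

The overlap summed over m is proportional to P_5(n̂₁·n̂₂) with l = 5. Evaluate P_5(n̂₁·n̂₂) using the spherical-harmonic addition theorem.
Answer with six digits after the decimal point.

-0.103309

Addition theorem: P_5(cos γ) = (4π/11) Σ_m Y*_{lm}(Ω₁) Y_{lm}(Ω₂), m = −5…5:
  term(m=-5) = (-0.009985, -0.008400)   from Y*(Ω₁)=(0.012695, 0.025302), Y(Ω₂)=(-0.423398, 0.182216)
  term(m=-4) = (0.007548, -0.006321)   from Y*(Ω₁)=(0.069402, -0.108170), Y(Ω₂)=(0.073107, 0.022871)
  term(m=-3) = (-0.054833, -0.095134)   from Y*(Ω₁)=(-0.326623, -0.011481), Y(Ω₂)=(0.177897, 0.285013)
  term(m=-2) = (0.038308, -0.013922)   from Y*(Ω₁)=(0.222224, 0.406609), Y(Ω₂)=(0.013284, -0.086954)
  term(m=-1) = (-0.010683, -0.060673)   from Y*(Ω₁)=(0.102179, -0.172287), Y(Ω₂)=(0.233321, -0.200384)
  term(m=+0) = (-0.031141, 0.000000)   from Y*(Ω₁)=(0.342651, -0.000000), Y(Ω₂)=(-0.090882, 0.000000)
  term(m=+1) = (-0.010683, 0.060673)   from Y*(Ω₁)=(-0.102179, -0.172287), Y(Ω₂)=(-0.233321, -0.200384)
  term(m=+2) = (0.038308, 0.013922)   from Y*(Ω₁)=(0.222224, -0.406609), Y(Ω₂)=(0.013284, 0.086954)
  term(m=+3) = (-0.054833, 0.095134)   from Y*(Ω₁)=(0.326623, -0.011481), Y(Ω₂)=(-0.177897, 0.285013)
  term(m=+4) = (0.007548, 0.006321)   from Y*(Ω₁)=(0.069402, 0.108170), Y(Ω₂)=(0.073107, -0.022871)
  term(m=+5) = (-0.009985, 0.008400)   from Y*(Ω₁)=(-0.012695, 0.025302), Y(Ω₂)=(0.423398, 0.182216)
Total Σ_m = (-0.090432, 0.000000). Multiply by 1.142397: (-0.103309, 0.000000). P_5(cos γ) = -0.103309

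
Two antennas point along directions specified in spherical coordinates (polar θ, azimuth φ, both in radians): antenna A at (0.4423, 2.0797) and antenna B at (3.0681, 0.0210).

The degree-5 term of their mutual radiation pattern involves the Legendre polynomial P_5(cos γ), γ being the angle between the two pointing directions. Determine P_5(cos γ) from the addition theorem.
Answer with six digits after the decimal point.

Summing Y*_{l m}(θ₁,φ₁)·Y_{l m}(θ₂,φ₂) over m ∈ [−5, 5]; prefactor 4π/(2·5+1) = 1.142397:
  m=-5: Y*=(-0.003749, -0.005514)  Y=(0.000001, -0.000000)  product (-0.000000, -0.000000)
  m=-4: Y*=(-0.019956, 0.039796)  Y=(-0.000042, 0.000004)  product (0.000001, -0.000002)
  m=-3: Y*=(0.172119, -0.007593)  Y=(0.001087, -0.000069)  product (0.000187, -0.000020)
  m=-2: Y*=(-0.213764, -0.346331)  Y=(-0.018062, 0.000759)  product (0.004124, 0.006093)
  m=-1: Y*=(-0.238792, 0.428005)  Y=(0.184561, -0.003876)  product (-0.042413, 0.079919)
  m=+0: Y*=(-0.015304, -0.000000)  Y=(-0.898076, 0.000000)  product (0.013744, 0.000000)
  m=+1: Y*=(0.238792, 0.428005)  Y=(-0.184561, -0.003876)  product (-0.042413, -0.079919)
  m=+2: Y*=(-0.213764, 0.346331)  Y=(-0.018062, -0.000759)  product (0.004124, -0.006093)
  m=+3: Y*=(-0.172119, -0.007593)  Y=(-0.001087, -0.000069)  product (0.000187, 0.000020)
  m=+4: Y*=(-0.019956, -0.039796)  Y=(-0.000042, -0.000004)  product (0.000001, 0.000002)
  m=+5: Y*=(0.003749, -0.005514)  Y=(-0.000001, -0.000000)  product (-0.000000, 0.000000)
Σ over m = (-0.062459, 0.000000); ×(4π/11) → (-0.071353, 0.000000). Real part: -0.071353

-0.071353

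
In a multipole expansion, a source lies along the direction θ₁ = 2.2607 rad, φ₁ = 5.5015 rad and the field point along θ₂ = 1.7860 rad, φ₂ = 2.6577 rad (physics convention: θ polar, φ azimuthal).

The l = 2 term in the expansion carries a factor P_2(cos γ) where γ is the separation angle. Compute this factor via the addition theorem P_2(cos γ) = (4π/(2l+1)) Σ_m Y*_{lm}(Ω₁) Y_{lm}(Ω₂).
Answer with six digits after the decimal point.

Expand P_2 via completeness: Σ_{m} conj(Y_{2,m}) at Ω₁ times Y_{2,m} at Ω₂ —
  m=-2: Y*=+0.001706-0.229794i  Y=+0.209076+0.303639i  product +0.070131-0.047526i
  m=-1: Y*=-0.269164+0.267173i  Y=+0.142666+0.074981i  product -0.058433+0.017934i
  m=+0: Y*=+0.067890-0.000000i  Y=-0.272244+0.000000i  product -0.018483+0.000000i
  m=+1: Y*=+0.269164+0.267173i  Y=-0.142666+0.074981i  product -0.058433-0.017934i
  m=+2: Y*=+0.001706+0.229794i  Y=+0.209076-0.303639i  product +0.070131+0.047526i
Accumulated sum +0.004913+0.000000i; after 4π/(2l+1) scaling, +0.012349+0.000000i ⇒ P_2 = 0.012349

0.012349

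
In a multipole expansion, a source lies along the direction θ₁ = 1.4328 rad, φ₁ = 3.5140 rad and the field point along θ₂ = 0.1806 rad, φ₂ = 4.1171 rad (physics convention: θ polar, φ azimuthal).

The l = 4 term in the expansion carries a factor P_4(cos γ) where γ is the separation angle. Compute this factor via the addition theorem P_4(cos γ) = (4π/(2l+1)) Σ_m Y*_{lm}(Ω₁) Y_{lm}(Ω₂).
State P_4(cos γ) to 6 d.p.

0.104717

Term-by-term m-sum for l=4 (normalisation 4π/9 = 1.396263):
  m=-4: (0.034535, 0.424541) × (-0.000334, 0.000317) = (-0.000146, -0.000131)  (running Σ = (-0.000146, -0.000131))
  m=-3: (-0.073314, -0.150397) × (0.006971, 0.001523) = (-0.000282, -0.001160)  (running Σ = (-0.000428, -0.001291))
  m=-2: (-0.209331, -0.192995) × (-0.023128, -0.057869) = (-0.006327, 0.016577)  (running Σ = (-0.006755, 0.015287))
  m=-1: (0.172168, 0.067255) × (-0.176914, 0.261227) = (-0.048028, 0.033077)  (running Σ = (-0.054783, 0.048363))
  m=0: (0.258631, -0.000000) × (0.713619, 0.000000) = (0.184564, 0.000000)  (running Σ = (0.129781, 0.048363))
  m=1: (-0.172168, 0.067255) × (0.176914, 0.261227) = (-0.048028, -0.033077)  (running Σ = (0.081753, 0.015287))
  m=2: (-0.209331, 0.192995) × (-0.023128, 0.057869) = (-0.006327, -0.016577)  (running Σ = (0.075426, -0.001291))
  m=3: (0.073314, -0.150397) × (-0.006971, 0.001523) = (-0.000282, 0.001160)  (running Σ = (0.075144, -0.000131))
  m=4: (0.034535, -0.424541) × (-0.000334, -0.000317) = (-0.000146, 0.000131)  (running Σ = (0.074998, -0.000000))
Accumulated sum (0.074998, -0.000000); after 4π/(2l+1) scaling, (0.104717, -0.000000) ⇒ P_4 = 0.104717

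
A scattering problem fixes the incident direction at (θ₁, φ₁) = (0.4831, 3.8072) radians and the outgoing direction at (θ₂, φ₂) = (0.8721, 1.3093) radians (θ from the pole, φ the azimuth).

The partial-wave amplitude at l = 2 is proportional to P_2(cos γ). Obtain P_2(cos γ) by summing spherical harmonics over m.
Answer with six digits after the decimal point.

Summing Y*_{l m}(θ₁,φ₁)·Y_{l m}(θ₂,φ₂) over m ∈ [−2, 2]; prefactor 4π/(2·2+1) = 2.513274:
  m=-2: Y*=+0.019779+0.080971i  Y=-0.196189-0.113111i  product +0.005278-0.018123i
  m=-1: Y*=-0.249963-0.196253i  Y=+0.098364-0.367547i  product -0.096720+0.072569i
  m=+0: Y*=+0.426613-0.000000i  Y=+0.076071+0.000000i  product +0.032453+0.000000i
  m=+1: Y*=+0.249963-0.196253i  Y=-0.098364-0.367547i  product -0.096720-0.072569i
  m=+2: Y*=+0.019779-0.080971i  Y=-0.196189+0.113111i  product +0.005278+0.018123i
Σ over m = -0.150430-0.000000i; ×(4π/5) → -0.378071-0.000000i. Real part: -0.378071

-0.378071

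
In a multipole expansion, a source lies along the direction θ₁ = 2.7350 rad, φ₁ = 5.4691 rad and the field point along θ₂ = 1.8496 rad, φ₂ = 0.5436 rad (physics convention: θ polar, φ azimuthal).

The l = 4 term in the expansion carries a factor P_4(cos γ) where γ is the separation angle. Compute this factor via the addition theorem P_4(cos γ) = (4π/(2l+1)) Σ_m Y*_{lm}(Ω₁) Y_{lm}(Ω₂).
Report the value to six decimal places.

0.012622

Expand P_4 via completeness: Σ_{m} conj(Y_{4,m}) at Ω₁ times Y_{4,m} at Ω₂ —
  m=-4: Y*=-0.010754+0.001239i  Y=-0.214579-0.311237i  product +0.002693+0.003081i
  m=-3: Y*=+0.054419+0.045775i  Y=+0.018355+0.305533i  product -0.012987+0.017467i
  m=-2: Y*=-0.014717-0.256223i  Y=-0.067544+0.128608i  product +0.033946+0.015414i
  m=-1: Y*=-0.342741+0.362992i  Y=+0.264583-0.159897i  product -0.032642+0.150845i
  m=+0: Y*=+0.275038-0.000000i  Y=+0.098235+0.000000i  product +0.027018+0.000000i
  m=+1: Y*=+0.342741+0.362992i  Y=-0.264583-0.159897i  product -0.032642-0.150845i
  m=+2: Y*=-0.014717+0.256223i  Y=-0.067544-0.128608i  product +0.033946-0.015414i
  m=+3: Y*=-0.054419+0.045775i  Y=-0.018355+0.305533i  product -0.012987-0.017467i
  m=+4: Y*=-0.010754-0.001239i  Y=-0.214579+0.311237i  product +0.002693-0.003081i
Accumulated sum +0.009040+0.000000i; after 4π/(2l+1) scaling, +0.012622+0.000000i ⇒ P_4 = 0.012622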